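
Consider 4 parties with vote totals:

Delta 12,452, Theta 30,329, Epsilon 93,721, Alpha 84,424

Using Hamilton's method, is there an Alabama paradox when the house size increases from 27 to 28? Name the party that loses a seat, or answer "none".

Delta

At 27 seats: Delta 2, Theta 4, Epsilon 11, Alpha 10.
At 28 seats: Delta 1, Theta 4, Epsilon 12, Alpha 11.
Delta drops from 2 to 1.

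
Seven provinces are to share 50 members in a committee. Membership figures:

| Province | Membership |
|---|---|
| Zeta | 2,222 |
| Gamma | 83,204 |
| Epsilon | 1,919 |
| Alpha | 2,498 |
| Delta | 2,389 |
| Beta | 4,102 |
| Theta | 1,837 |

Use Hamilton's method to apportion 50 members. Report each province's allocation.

Zeta=1, Gamma=43, Epsilon=1, Alpha=1, Delta=1, Beta=2, Theta=1

Standard divisor: 98171 ÷ 50 ≈ 1963.42.
Standard quotas: Zeta 1.1317, Gamma 42.3771, Epsilon 0.9774, Alpha 1.2723, Delta 1.2168, Beta 2.0892, Theta 0.9356.
Lower quotas: Zeta 1, Gamma 42, Epsilon 0, Alpha 1, Delta 1, Beta 2, Theta 0 (sum 47, leaving 3 seats).
Remainders in descending order: Epsilon 0.9774, Theta 0.9356, Gamma 0.3771, Alpha 0.2723, Delta 0.2168, Zeta 0.1317, Beta 0.0892.
The surplus seats go to Epsilon, Theta, Gamma.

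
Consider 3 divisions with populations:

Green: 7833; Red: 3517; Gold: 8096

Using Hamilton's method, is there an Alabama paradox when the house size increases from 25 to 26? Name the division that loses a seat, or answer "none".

At 25 seats: Green 10, Red 5, Gold 10.
At 26 seats: Green 10, Red 5, Gold 11.
No division's allocation decreased.

none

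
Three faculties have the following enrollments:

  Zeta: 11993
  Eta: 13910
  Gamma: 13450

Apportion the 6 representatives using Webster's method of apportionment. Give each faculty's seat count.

Zeta 2; Eta 2; Gamma 2

Standard divisor 39353/6 ≈ 6558.833; standard quotas: Zeta 1.829, Eta 2.121, Gamma 2.051.
Rounding to the nearest integer gives Zeta 2, Eta 2, Gamma 2 — total 6, matching the house size, so no adjustment is needed.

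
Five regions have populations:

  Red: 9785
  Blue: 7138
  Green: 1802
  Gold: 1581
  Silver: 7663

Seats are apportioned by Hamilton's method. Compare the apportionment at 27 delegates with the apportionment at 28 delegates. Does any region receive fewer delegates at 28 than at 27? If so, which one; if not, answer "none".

Gold

At 27 seats: Red 9, Blue 7, Green 2, Gold 2, Silver 7.
At 28 seats: Red 10, Blue 7, Green 2, Gold 1, Silver 8.
Gold drops from 2 to 1.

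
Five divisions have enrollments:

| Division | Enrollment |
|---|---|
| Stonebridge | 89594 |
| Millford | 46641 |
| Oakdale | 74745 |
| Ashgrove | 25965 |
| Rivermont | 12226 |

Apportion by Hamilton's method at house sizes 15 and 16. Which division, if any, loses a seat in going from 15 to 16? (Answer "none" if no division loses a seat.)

At 15 seats: Stonebridge 5, Millford 3, Oakdale 4, Ashgrove 2, Rivermont 1.
At 16 seats: Stonebridge 6, Millford 3, Oakdale 5, Ashgrove 1, Rivermont 1.
Ashgrove drops from 2 to 1.

Ashgrove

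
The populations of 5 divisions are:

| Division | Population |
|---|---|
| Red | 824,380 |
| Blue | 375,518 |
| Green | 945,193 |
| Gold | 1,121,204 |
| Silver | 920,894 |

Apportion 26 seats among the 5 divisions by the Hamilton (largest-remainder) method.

The standard divisor is 4187189/26 ≈ 161045.731.
Standard quotas: Red 5.1189, Blue 2.3317, Green 5.8691, Gold 6.9620, Silver 5.7182.
Lower quotas: Red 5, Blue 2, Green 5, Gold 6, Silver 5 (sum 23, leaving 3 seats).
Remainders in descending order: Gold 0.9620, Green 0.8691, Silver 0.7182, Blue 0.3317, Red 0.1189.
The surplus seats go to Gold, Green, Silver.

Red 5, Blue 2, Green 6, Gold 7, Silver 6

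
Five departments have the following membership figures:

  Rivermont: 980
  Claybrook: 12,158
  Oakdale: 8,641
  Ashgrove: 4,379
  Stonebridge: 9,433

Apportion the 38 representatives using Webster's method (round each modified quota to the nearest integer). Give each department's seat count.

Standard divisor 35591/38 ≈ 936.605; standard quotas: Rivermont 1.046, Claybrook 12.981, Oakdale 9.226, Ashgrove 4.675, Stonebridge 10.071.
Rounding to the nearest integer gives Rivermont 1, Claybrook 13, Oakdale 9, Ashgrove 5, Stonebridge 10 — total 38, matching the house size, so no adjustment is needed.

Rivermont: 1; Claybrook: 13; Oakdale: 9; Ashgrove: 5; Stonebridge: 10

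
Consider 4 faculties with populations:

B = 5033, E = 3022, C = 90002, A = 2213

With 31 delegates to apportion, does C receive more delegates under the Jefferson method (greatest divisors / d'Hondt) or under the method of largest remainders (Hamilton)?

Jefferson: B 1, E 1, C 29, A 0.
Hamilton: B 1, E 1, C 28, A 1.
C gets 29 under Jefferson and 28 under Hamilton.

Jefferson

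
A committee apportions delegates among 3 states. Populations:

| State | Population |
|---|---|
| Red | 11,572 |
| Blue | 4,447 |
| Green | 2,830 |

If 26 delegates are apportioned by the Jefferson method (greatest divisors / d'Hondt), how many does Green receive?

Standard divisor 18849/26 ≈ 724.962; standard quotas: Red 15.962, Blue 6.134, Green 3.904.
Rounding down gives 15, 6, 3 = 24 seats, so the divisor must be adjusted.
With modified divisor 700: modified quotas Red 16.531, Blue 6.353, Green 4.043.
Rounding down: Red 16, Blue 6, Green 4 (total 26).
Green receives 4.

4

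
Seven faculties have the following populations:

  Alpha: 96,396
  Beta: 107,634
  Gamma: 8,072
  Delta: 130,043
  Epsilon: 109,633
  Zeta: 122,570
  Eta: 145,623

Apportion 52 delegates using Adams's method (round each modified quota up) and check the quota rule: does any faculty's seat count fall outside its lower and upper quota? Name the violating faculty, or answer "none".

none

Standard quotas: Alpha 6.962, Beta 7.774, Gamma 0.583, Delta 9.392, Epsilon 7.918, Zeta 8.853, Eta 10.518.
Adams allocation: Alpha 7, Beta 8, Gamma 1, Delta 9, Epsilon 8, Zeta 9, Eta 10.
Every allocation lies between the lower and upper quota.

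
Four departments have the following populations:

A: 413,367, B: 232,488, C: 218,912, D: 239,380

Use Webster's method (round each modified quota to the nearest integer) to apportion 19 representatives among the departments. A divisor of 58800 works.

With modified divisor 58800: modified quotas A 7.030, B 3.954, C 3.723, D 4.071.
Rounding to the nearest integer: A 7, B 4, C 4, D 4 (total 19).

A 7; B 4; C 4; D 4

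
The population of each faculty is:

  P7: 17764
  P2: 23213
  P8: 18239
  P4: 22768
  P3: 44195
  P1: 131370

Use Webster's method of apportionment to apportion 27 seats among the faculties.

Standard divisor 257549/27 ≈ 9538.852; standard quotas: P7 1.862, P2 2.434, P8 1.912, P4 2.387, P3 4.633, P1 13.772.
Rounding to the nearest integer gives P7 2, P2 2, P8 2, P4 2, P3 5, P1 14 — total 27, matching the house size, so no adjustment is needed.

P7 2, P2 2, P8 2, P4 2, P3 5, P1 14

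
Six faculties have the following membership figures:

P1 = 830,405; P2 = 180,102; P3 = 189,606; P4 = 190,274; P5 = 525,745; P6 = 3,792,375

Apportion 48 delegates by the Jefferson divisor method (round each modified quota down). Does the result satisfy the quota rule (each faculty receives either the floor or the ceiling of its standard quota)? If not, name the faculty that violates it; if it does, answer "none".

Standard quotas: P1 6.982, P2 1.514, P3 1.594, P4 1.600, P5 4.421, P6 31.888.
Jefferson allocation: P1 7, P2 1, P3 1, P4 1, P5 4, P6 34.
P6 has quota 31.888 (lower 31, upper 32) but receives 34 — outside the quota interval.

P6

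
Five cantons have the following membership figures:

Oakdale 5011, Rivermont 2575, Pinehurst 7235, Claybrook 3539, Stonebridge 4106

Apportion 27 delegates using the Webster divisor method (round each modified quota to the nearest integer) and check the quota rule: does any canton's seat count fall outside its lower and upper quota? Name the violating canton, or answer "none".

Standard quotas: Oakdale 6.022, Rivermont 3.095, Pinehurst 8.695, Claybrook 4.253, Stonebridge 4.935.
Webster allocation: Oakdale 6, Rivermont 3, Pinehurst 9, Claybrook 4, Stonebridge 5.
Every allocation lies between the lower and upper quota.

none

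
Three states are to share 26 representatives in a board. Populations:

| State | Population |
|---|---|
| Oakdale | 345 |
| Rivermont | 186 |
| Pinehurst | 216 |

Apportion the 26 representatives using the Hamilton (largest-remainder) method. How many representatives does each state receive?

Total 747; standard divisor 747/26 ≈ 28.731.
Standard quotas: Oakdale 12.008, Rivermont 6.474, Pinehurst 7.518.
Lower quotas: Oakdale 12, Rivermont 6, Pinehurst 7 (sum 25, leaving 1 seat).
Remainders in descending order: Pinehurst 0.518, Rivermont 0.474, Oakdale 0.008.
The surplus seat goes to Pinehurst.

Oakdale 12, Rivermont 6, Pinehurst 8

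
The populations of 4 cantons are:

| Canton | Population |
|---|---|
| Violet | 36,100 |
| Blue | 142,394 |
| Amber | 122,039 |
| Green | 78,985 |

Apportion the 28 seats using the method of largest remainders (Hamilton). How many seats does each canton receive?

Violet 3, Blue 10, Amber 9, Green 6

Standard divisor: 379518 ÷ 28 ≈ 13554.214.
Standard quotas: Violet 2.6634, Blue 10.5055, Amber 9.0038, Green 5.8273.
Lower quotas: Violet 2, Blue 10, Amber 9, Green 5 (sum 26, leaving 2 seats).
Remainders in descending order: Green 0.8273, Violet 0.6634, Blue 0.5055, Amber 0.0038.
Largest remainders: Green, Violet receive the extra seats.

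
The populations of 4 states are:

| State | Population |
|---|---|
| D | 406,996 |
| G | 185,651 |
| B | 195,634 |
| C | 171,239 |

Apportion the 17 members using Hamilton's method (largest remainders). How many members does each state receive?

Total 959520; standard divisor 959520/17 ≈ 56442.353.
Standard quotas: D 7.2108, G 3.2892, B 3.4661, C 3.0339.
Lower quotas: D 7, G 3, B 3, C 3 (sum 16, leaving 1 seat).
Remainders in descending order: B 0.4661, G 0.2892, D 0.2108, C 0.0339.
The surplus seat goes to B.

D 7, G 3, B 4, C 3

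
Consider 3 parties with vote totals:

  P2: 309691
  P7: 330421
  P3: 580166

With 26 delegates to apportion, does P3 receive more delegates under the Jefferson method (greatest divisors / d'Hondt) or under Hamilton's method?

Jefferson: P2 6, P7 7, P3 13.
Hamilton: P2 7, P7 7, P3 12.
P3 gets 13 under Jefferson and 12 under Hamilton.

Jefferson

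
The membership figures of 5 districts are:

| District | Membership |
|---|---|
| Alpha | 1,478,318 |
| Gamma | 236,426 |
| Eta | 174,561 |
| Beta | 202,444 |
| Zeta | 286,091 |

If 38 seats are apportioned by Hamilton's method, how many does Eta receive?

3

Total 2377840; standard divisor 2377840/38 ≈ 62574.737.
Standard quotas: Alpha 23.6248, Gamma 3.7783, Eta 2.7896, Beta 3.2352, Zeta 4.5720.
Lower quotas: Alpha 23, Gamma 3, Eta 2, Beta 3, Zeta 4 (sum 35, leaving 3 seats).
Remainders in descending order: Eta 0.7896, Gamma 0.7783, Alpha 0.6248, Zeta 0.5720, Beta 0.2352.
Largest remainders: Eta, Gamma, Alpha receive the extra seats.
Eta receives 3.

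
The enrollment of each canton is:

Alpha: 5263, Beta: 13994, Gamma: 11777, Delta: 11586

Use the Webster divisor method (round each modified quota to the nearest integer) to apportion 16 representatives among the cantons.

Alpha=2; Beta=5; Gamma=5; Delta=4

Standard divisor 42620/16 ≈ 2663.75; standard quotas: Alpha 1.976, Beta 5.253, Gamma 4.421, Delta 4.350.
Rounding to the nearest integer gives 2, 5, 4, 4 = 15 seats, so the divisor must be adjusted.
With modified divisor 2600: modified quotas Alpha 2.024, Beta 5.382, Gamma 4.530, Delta 4.456.
Rounding to the nearest integer: Alpha 2, Beta 5, Gamma 5, Delta 4 (total 16).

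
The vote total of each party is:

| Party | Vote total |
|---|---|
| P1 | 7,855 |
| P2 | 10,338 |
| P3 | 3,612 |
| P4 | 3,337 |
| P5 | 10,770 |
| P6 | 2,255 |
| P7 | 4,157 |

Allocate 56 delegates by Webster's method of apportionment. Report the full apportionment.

P1 10, P2 14, P3 5, P4 4, P5 14, P6 3, P7 6

Standard divisor 42324/56 ≈ 755.786; standard quotas: P1 10.393, P2 13.678, P3 4.779, P4 4.415, P5 14.250, P6 2.984, P7 5.500.
Rounding to the nearest integer gives P1 10, P2 14, P3 5, P4 4, P5 14, P6 3, P7 6 — total 56, matching the house size, so no adjustment is needed.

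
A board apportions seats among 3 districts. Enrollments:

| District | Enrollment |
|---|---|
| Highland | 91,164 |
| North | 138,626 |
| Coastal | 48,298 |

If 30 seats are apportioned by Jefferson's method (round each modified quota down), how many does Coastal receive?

5

Standard divisor 278088/30 ≈ 9269.6; standard quotas: Highland 9.835, North 14.955, Coastal 5.210.
Rounding down gives 9, 14, 5 = 28 seats, so the divisor must be adjusted.
With modified divisor 8900: modified quotas Highland 10.243, North 15.576, Coastal 5.427.
Rounding down: Highland 10, North 15, Coastal 5 (total 30).
Coastal receives 5.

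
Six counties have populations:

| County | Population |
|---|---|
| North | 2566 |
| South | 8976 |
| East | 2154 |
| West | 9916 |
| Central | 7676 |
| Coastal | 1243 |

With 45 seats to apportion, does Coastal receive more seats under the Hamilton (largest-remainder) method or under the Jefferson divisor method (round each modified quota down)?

Hamilton

Hamilton: North 3, South 12, East 3, West 14, Central 11, Coastal 2.
Jefferson: North 3, South 13, East 3, West 14, Central 11, Coastal 1.
Coastal gets 2 under Hamilton and 1 under Jefferson.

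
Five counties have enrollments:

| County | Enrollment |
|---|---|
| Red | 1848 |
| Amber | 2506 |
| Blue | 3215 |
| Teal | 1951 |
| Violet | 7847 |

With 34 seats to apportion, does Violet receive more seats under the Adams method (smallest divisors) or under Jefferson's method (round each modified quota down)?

Jefferson

Adams: Red 4, Amber 5, Blue 6, Teal 4, Violet 15.
Jefferson: Red 3, Amber 5, Blue 6, Teal 4, Violet 16.
Violet gets 15 under Adams and 16 under Jefferson.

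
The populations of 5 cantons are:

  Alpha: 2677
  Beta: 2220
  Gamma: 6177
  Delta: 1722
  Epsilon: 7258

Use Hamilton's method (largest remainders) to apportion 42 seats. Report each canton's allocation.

Total 20054; standard divisor 20054/42 ≈ 477.476.
Standard quotas: Alpha 5.6066, Beta 4.6494, Gamma 12.9368, Delta 3.6065, Epsilon 15.2008.
Lower quotas: Alpha 5, Beta 4, Gamma 12, Delta 3, Epsilon 15 (sum 39, leaving 3 seats).
Remainders in descending order: Gamma 0.9368, Beta 0.6494, Alpha 0.6066, Delta 0.6065, Epsilon 0.2008.
The surplus seats go to Gamma, Beta, Alpha.

Alpha 6, Beta 5, Gamma 13, Delta 3, Epsilon 15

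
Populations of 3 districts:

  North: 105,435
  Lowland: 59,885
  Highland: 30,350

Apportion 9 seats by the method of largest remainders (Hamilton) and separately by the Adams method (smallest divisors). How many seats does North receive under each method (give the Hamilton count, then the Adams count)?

5 and 4

Hamilton: North 5, Lowland 3, Highland 1.
Adams: North 4, Lowland 3, Highland 2.
North gets 5 under Hamilton and 4 under Adams.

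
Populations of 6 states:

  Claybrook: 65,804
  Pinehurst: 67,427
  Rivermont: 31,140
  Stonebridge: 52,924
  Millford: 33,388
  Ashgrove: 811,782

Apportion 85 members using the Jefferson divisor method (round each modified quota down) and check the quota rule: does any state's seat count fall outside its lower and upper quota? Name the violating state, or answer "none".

Ashgrove

Standard quotas: Claybrook 5.264, Pinehurst 5.394, Rivermont 2.491, Stonebridge 4.234, Millford 2.671, Ashgrove 64.945.
Jefferson allocation: Claybrook 5, Pinehurst 5, Rivermont 2, Stonebridge 4, Millford 2, Ashgrove 67.
Ashgrove has quota 64.945 (lower 64, upper 65) but receives 67 — outside the quota interval.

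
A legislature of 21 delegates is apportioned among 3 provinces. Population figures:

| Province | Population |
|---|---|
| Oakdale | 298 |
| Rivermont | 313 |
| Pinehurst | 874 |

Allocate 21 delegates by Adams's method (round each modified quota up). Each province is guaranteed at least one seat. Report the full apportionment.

Standard divisor 1485/21 ≈ 70.714; standard quotas: Oakdale 4.214, Rivermont 4.426, Pinehurst 12.360.
Rounding up gives 5, 5, 13 = 23 seats, so the divisor must be adjusted.
With modified divisor 76: modified quotas Oakdale 3.921, Rivermont 4.118, Pinehurst 11.500.
Rounding up: Oakdale 4, Rivermont 5, Pinehurst 12 (total 21).

Oakdale 4; Rivermont 5; Pinehurst 12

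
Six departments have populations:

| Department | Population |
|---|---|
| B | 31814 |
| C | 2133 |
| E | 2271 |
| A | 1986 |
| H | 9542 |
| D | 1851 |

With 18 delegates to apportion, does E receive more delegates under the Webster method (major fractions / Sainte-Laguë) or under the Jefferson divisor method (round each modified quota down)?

Webster: B 11, C 1, E 1, A 1, H 3, D 1.
Jefferson: B 14, C 0, E 0, A 0, H 4, D 0.
E gets 1 under Webster and 0 under Jefferson.

Webster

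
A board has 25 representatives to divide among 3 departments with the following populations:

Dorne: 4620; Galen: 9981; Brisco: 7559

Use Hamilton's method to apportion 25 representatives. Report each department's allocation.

The standard divisor is 22160/25 ≈ 886.4.
Standard quotas: Dorne 5.2121, Galen 11.2602, Brisco 8.5278.
Lower quotas: Dorne 5, Galen 11, Brisco 8 (sum 24, leaving 1 seat).
Remainders in descending order: Brisco 0.5278, Galen 0.2602, Dorne 0.2121.
The surplus seat goes to Brisco.

Dorne=5, Galen=11, Brisco=9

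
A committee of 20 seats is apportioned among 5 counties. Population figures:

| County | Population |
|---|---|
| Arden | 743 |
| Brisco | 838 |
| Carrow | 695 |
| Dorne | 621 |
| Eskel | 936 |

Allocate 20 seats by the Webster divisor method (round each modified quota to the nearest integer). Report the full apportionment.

Standard divisor 3833/20 ≈ 191.65; standard quotas: Arden 3.877, Brisco 4.373, Carrow 3.626, Dorne 3.240, Eskel 4.884.
Rounding to the nearest integer gives Arden 4, Brisco 4, Carrow 4, Dorne 3, Eskel 5 — total 20, matching the house size, so no adjustment is needed.

Arden=4; Brisco=4; Carrow=4; Dorne=3; Eskel=5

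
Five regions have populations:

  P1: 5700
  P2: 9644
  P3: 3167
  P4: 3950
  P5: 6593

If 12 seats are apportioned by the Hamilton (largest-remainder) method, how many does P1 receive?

Standard divisor: 29054 ÷ 12 ≈ 2421.167.
Standard quotas: P1 2.3542, P2 3.9832, P3 1.3080, P4 1.6314, P5 2.7231.
Lower quotas: P1 2, P2 3, P3 1, P4 1, P5 2 (sum 9, leaving 3 seats).
Remainders in descending order: P2 0.9832, P5 0.7231, P4 0.6314, P1 0.3542, P3 0.3080.
The surplus seats go to P2, P5, P4.
P1 receives 2.

2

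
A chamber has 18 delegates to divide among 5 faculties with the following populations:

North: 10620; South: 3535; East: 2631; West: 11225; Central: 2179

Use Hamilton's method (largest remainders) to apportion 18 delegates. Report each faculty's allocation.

Total 30190; standard divisor 30190/18 ≈ 1677.222.
Standard quotas: North 6.3319, South 2.1077, East 1.5687, West 6.6926, Central 1.2992.
Lower quotas: North 6, South 2, East 1, West 6, Central 1 (sum 16, leaving 2 seats).
Remainders in descending order: West 0.6926, East 0.5687, North 0.3319, Central 0.2992, South 0.1077.
Largest remainders: West, East receive the extra seats.

North 6; South 2; East 2; West 7; Central 1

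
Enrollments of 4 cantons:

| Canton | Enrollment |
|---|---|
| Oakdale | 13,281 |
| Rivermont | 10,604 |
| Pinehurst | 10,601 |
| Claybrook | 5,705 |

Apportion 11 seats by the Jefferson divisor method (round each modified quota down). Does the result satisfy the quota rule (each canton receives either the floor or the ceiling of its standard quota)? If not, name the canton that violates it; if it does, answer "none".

none

Standard quotas: Oakdale 3.635, Rivermont 2.902, Pinehurst 2.901, Claybrook 1.561.
Jefferson allocation: Oakdale 4, Rivermont 3, Pinehurst 3, Claybrook 1.
Every allocation lies between the lower and upper quota.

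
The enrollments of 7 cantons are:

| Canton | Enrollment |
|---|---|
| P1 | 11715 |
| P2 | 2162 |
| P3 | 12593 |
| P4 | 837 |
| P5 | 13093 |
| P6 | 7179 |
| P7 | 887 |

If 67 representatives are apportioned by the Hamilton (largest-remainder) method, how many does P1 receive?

Total 48466; standard divisor 48466/67 ≈ 723.373.
Standard quotas: P1 16.1950, P2 2.9888, P3 17.4087, P4 1.1571, P5 18.0999, P6 9.9243, P7 1.2262.
Lower quotas: P1 16, P2 2, P3 17, P4 1, P5 18, P6 9, P7 1 (sum 64, leaving 3 seats).
Remainders in descending order: P2 0.9888, P6 0.9243, P3 0.4087, P7 0.2262, P1 0.1950, P4 0.1571, P5 0.0999.
The surplus seats go to P2, P6, P3.
P1 receives 16.

16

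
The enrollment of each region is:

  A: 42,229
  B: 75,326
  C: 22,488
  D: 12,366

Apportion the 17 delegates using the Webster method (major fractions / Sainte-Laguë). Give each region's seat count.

A 5, B 8, C 3, D 1

Standard divisor 152409/17 ≈ 8965.235; standard quotas: A 4.710, B 8.402, C 2.508, D 1.379.
Rounding to the nearest integer gives A 5, B 8, C 3, D 1 — total 17, matching the house size, so no adjustment is needed.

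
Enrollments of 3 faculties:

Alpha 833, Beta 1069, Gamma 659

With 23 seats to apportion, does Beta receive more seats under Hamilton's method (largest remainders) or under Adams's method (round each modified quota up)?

Hamilton

Hamilton: Alpha 7, Beta 10, Gamma 6.
Adams: Alpha 8, Beta 9, Gamma 6.
Beta gets 10 under Hamilton and 9 under Adams.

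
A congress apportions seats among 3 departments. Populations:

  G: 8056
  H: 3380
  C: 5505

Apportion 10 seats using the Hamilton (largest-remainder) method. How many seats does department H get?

2

The standard divisor is 16941/10 ≈ 1694.1.
Standard quotas: G 4.7553, H 1.9952, C 3.2495.
Lower quotas: G 4, H 1, C 3 (sum 8, leaving 2 seats).
Remainders in descending order: H 0.9952, G 0.7553, C 0.2495.
The surplus seats go to H, G.
H receives 2.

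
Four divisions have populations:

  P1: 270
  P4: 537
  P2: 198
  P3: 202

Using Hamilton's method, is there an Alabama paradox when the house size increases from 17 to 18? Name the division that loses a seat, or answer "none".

none

At 17 seats: P1 4, P4 7, P2 3, P3 3.
At 18 seats: P1 4, P4 8, P2 3, P3 3.
No division's allocation decreased.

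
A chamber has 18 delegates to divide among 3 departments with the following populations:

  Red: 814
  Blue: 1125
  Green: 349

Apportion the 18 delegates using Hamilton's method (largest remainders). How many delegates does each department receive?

Red=6; Blue=9; Green=3

Total 2288; standard divisor 2288/18 ≈ 127.111.
Standard quotas: Red 6.404, Blue 8.851, Green 2.746.
Lower quotas: Red 6, Blue 8, Green 2 (sum 16, leaving 2 seats).
Remainders in descending order: Blue 0.851, Green 0.746, Red 0.404.
Largest remainders: Blue, Green receive the extra seats.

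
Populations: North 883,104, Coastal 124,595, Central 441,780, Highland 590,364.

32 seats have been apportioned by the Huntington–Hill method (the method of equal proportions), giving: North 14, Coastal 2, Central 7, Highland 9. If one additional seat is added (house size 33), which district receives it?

Priority for the next seat is population ÷ (√(s·(s+1))).
Priorities: North 60939.966, Coastal 50865.696, Central 59035.336, Highland 62229.830.
Highest priority: Highland.

Highland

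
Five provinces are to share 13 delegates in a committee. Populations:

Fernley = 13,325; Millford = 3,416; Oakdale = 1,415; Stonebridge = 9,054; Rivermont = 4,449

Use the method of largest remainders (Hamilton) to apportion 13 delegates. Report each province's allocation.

Fernley: 5, Millford: 1, Oakdale: 1, Stonebridge: 4, Rivermont: 2

The standard divisor is 31659/13 ≈ 2435.308.
Standard quotas: Fernley 5.4716, Millford 1.4027, Oakdale 0.5810, Stonebridge 3.7178, Rivermont 1.8269.
Lower quotas: Fernley 5, Millford 1, Oakdale 0, Stonebridge 3, Rivermont 1 (sum 10, leaving 3 seats).
Remainders in descending order: Rivermont 0.8269, Stonebridge 0.7178, Oakdale 0.5810, Fernley 0.4716, Millford 0.4027.
Largest remainders: Rivermont, Stonebridge, Oakdale receive the extra seats.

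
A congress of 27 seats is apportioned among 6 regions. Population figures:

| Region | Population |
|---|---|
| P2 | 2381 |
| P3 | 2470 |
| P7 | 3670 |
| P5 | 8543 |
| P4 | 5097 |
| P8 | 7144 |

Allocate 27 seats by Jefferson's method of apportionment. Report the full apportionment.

P2: 2; P3: 2; P7: 3; P5: 8; P4: 5; P8: 7

Standard divisor 29305/27 ≈ 1085.37; standard quotas: P2 2.194, P3 2.276, P7 3.381, P5 7.871, P4 4.696, P8 6.582.
Rounding down gives 2, 2, 3, 7, 4, 6 = 24 seats, so the divisor must be adjusted.
With modified divisor 1000: modified quotas P2 2.381, P3 2.470, P7 3.670, P5 8.543, P4 5.097, P8 7.144.
Rounding down: P2 2, P3 2, P7 3, P5 8, P4 5, P8 7 (total 27).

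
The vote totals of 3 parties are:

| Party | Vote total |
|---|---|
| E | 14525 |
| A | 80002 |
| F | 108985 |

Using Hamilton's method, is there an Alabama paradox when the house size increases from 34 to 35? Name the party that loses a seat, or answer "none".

At 34 seats: E 3, A 13, F 18.
At 35 seats: E 2, A 14, F 19.
E drops from 3 to 2.

E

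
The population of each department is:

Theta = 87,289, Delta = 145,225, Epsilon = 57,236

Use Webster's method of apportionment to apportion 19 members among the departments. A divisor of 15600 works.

Theta: 6, Delta: 9, Epsilon: 4

With modified divisor 15600: modified quotas Theta 5.595, Delta 9.309, Epsilon 3.669.
Rounding to the nearest integer: Theta 6, Delta 9, Epsilon 4 (total 19).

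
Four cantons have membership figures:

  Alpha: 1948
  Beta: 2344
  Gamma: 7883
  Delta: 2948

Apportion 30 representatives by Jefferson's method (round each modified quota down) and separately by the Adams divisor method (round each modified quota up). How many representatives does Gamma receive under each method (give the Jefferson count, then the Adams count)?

16 and 15

Jefferson: Alpha 4, Beta 4, Gamma 16, Delta 6.
Adams: Alpha 4, Beta 5, Gamma 15, Delta 6.
Gamma gets 16 under Jefferson and 15 under Adams.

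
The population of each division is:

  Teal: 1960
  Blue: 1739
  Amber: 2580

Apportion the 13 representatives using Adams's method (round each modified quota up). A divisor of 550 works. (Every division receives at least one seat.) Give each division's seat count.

With modified divisor 550: modified quotas Teal 3.564, Blue 3.162, Amber 4.691.
Rounding up: Teal 4, Blue 4, Amber 5 (total 13).

Teal 4, Blue 4, Amber 5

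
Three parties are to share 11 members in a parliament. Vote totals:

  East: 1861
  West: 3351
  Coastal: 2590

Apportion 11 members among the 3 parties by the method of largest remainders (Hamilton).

Total 7802; standard divisor 7802/11 ≈ 709.273.
Standard quotas: East 2.624, West 4.725, Coastal 3.652.
Lower quotas: East 2, West 4, Coastal 3 (sum 9, leaving 2 seats).
Remainders in descending order: West 0.725, Coastal 0.652, East 0.624.
Largest remainders: West, Coastal receive the extra seats.

East=2, West=5, Coastal=4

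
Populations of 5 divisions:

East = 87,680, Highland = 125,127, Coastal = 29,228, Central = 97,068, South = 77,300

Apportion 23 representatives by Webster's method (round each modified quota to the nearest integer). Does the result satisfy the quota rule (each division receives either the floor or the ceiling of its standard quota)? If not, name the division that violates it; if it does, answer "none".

Standard quotas: East 4.843, Highland 6.911, Coastal 1.614, Central 5.362, South 4.270.
Webster allocation: East 5, Highland 7, Coastal 2, Central 5, South 4.
Every allocation lies between the lower and upper quota.

none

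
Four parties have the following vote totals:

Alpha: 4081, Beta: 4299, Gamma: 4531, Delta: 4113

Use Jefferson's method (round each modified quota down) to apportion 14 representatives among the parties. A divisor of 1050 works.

Alpha=3; Beta=4; Gamma=4; Delta=3

With modified divisor 1050: modified quotas Alpha 3.887, Beta 4.094, Gamma 4.315, Delta 3.917.
Rounding down: Alpha 3, Beta 4, Gamma 4, Delta 3 (total 14).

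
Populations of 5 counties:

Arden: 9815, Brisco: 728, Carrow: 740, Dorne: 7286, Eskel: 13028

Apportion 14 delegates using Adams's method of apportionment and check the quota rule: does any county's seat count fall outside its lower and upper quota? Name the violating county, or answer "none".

none

Standard quotas: Arden 4.349, Brisco 0.323, Carrow 0.328, Dorne 3.228, Eskel 5.772.
Adams allocation: Arden 4, Brisco 1, Carrow 1, Dorne 3, Eskel 5.
Every allocation lies between the lower and upper quota.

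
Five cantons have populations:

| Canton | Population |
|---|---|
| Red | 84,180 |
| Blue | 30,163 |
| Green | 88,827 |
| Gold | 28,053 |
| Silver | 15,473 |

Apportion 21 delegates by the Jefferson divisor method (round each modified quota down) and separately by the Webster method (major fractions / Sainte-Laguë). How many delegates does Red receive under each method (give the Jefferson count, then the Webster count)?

Jefferson: Red 8, Blue 2, Green 8, Gold 2, Silver 1.
Webster: Red 7, Blue 3, Green 8, Gold 2, Silver 1.
Red gets 8 under Jefferson and 7 under Webster.

8 and 7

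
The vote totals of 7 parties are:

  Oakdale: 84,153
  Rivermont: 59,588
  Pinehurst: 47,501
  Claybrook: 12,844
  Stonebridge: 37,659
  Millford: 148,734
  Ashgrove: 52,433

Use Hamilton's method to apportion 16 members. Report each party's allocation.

Oakdale: 3, Rivermont: 2, Pinehurst: 2, Claybrook: 1, Stonebridge: 1, Millford: 5, Ashgrove: 2

Total 442912; standard divisor 442912/16 = 27682.
Standard quotas: Oakdale 3.0400, Rivermont 2.1526, Pinehurst 1.7160, Claybrook 0.4640, Stonebridge 1.3604, Millford 5.3729, Ashgrove 1.8941.
Lower quotas: Oakdale 3, Rivermont 2, Pinehurst 1, Claybrook 0, Stonebridge 1, Millford 5, Ashgrove 1 (sum 13, leaving 3 seats).
Remainders in descending order: Ashgrove 0.8941, Pinehurst 0.7160, Claybrook 0.4640, Millford 0.3729, Stonebridge 0.3604, Rivermont 0.1526, Oakdale 0.0400.
Largest remainders: Ashgrove, Pinehurst, Claybrook receive the extra seats.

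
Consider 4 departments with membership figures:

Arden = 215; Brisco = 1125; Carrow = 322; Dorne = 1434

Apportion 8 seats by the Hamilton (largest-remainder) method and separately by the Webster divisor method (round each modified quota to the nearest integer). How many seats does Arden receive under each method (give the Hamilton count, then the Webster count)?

Hamilton: Arden 0, Brisco 3, Carrow 1, Dorne 4.
Webster: Arden 1, Brisco 3, Carrow 1, Dorne 3.
Arden gets 0 under Hamilton and 1 under Webster.

0 and 1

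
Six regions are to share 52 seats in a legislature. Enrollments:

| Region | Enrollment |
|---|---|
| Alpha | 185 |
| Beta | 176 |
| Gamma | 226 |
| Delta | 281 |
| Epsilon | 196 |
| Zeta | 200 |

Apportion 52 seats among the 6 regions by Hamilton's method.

Standard divisor: 1264 ÷ 52 ≈ 24.308.
Standard quotas: Alpha 7.611, Beta 7.241, Gamma 9.297, Delta 11.560, Epsilon 8.063, Zeta 8.228.
Lower quotas: Alpha 7, Beta 7, Gamma 9, Delta 11, Epsilon 8, Zeta 8 (sum 50, leaving 2 seats).
Remainders in descending order: Alpha 0.611, Delta 0.560, Gamma 0.297, Beta 0.241, Zeta 0.228, Epsilon 0.063.
The surplus seats go to Alpha, Delta.

Alpha: 8; Beta: 7; Gamma: 9; Delta: 12; Epsilon: 8; Zeta: 8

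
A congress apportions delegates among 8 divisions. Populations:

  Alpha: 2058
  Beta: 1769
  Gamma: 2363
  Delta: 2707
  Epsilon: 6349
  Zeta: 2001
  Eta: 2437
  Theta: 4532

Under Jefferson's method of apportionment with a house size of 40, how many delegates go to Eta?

4

Standard divisor 24216/40 ≈ 605.4; standard quotas: Alpha 3.399, Beta 2.922, Gamma 3.903, Delta 4.471, Epsilon 10.487, Zeta 3.305, Eta 4.025, Theta 7.486.
Rounding down gives 3, 2, 3, 4, 10, 3, 4, 7 = 36 seats, so the divisor must be adjusted.
With modified divisor 550: modified quotas Alpha 3.742, Beta 3.216, Gamma 4.296, Delta 4.922, Epsilon 11.544, Zeta 3.638, Eta 4.431, Theta 8.240.
Rounding down: Alpha 3, Beta 3, Gamma 4, Delta 4, Epsilon 11, Zeta 3, Eta 4, Theta 8 (total 40).
Eta receives 4.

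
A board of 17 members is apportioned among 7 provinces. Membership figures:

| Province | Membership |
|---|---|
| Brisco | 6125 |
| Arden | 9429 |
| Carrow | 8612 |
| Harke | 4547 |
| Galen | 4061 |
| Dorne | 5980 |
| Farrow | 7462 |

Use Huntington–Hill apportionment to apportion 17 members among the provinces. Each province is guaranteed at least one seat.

Brisco 2, Arden 3, Carrow 3, Harke 2, Galen 2, Dorne 2, Farrow 3

With divisor 2797: modified quotas Brisco 2.190, Arden 3.371, Carrow 3.079, Harke 1.626, Galen 1.452, Dorne 2.138, Farrow 2.668.
Geometric-mean thresholds: Brisco √(2·3)=2.449, Arden √(3·4)=3.464, Carrow √(3·4)=3.464, Harke √(1·2)=1.414, Galen √(1·2)=1.414, Dorne √(2·3)=2.449, Farrow √(2·3)=2.449.
Each quota rounded against its threshold gives Brisco 2, Arden 3, Carrow 3, Harke 2, Galen 2, Dorne 2, Farrow 3 (total 17).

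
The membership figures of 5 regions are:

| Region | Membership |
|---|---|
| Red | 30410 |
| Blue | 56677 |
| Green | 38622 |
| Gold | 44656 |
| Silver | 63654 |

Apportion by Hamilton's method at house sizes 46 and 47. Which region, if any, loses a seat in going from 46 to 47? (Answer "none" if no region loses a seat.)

At 46 seats: Red 6, Blue 11, Green 8, Gold 9, Silver 12.
At 47 seats: Red 6, Blue 11, Green 8, Gold 9, Silver 13.
No region's allocation decreased.

none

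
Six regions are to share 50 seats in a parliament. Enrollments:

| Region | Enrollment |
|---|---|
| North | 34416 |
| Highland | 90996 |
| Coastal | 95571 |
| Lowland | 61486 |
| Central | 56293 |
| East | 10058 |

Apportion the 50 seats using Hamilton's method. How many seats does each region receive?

North 5; Highland 13; Coastal 14; Lowland 9; Central 8; East 1

Standard divisor: 348820 ÷ 50 ≈ 6976.4.
Standard quotas: North 4.9332, Highland 13.0434, Coastal 13.6992, Lowland 8.8134, Central 8.0691, East 1.4417.
Lower quotas: North 4, Highland 13, Coastal 13, Lowland 8, Central 8, East 1 (sum 47, leaving 3 seats).
Remainders in descending order: North 0.9332, Lowland 0.8134, Coastal 0.6992, East 0.4417, Central 0.0691, Highland 0.0434.
Largest remainders: North, Lowland, Coastal receive the extra seats.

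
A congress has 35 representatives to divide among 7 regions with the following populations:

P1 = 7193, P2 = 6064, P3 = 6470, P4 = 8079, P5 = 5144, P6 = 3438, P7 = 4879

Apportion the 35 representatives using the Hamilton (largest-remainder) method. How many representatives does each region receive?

The standard divisor is 41267/35 ≈ 1179.057.
Standard quotas: P1 6.1006, P2 5.1431, P3 5.4874, P4 6.8521, P5 4.3628, P6 2.9159, P7 4.1381.
Lower quotas: P1 6, P2 5, P3 5, P4 6, P5 4, P6 2, P7 4 (sum 32, leaving 3 seats).
Remainders in descending order: P6 0.9159, P4 0.8521, P3 0.4874, P5 0.3628, P2 0.1431, P7 0.1381, P1 0.1006.
Largest remainders: P6, P4, P3 receive the extra seats.

P1=6, P2=5, P3=6, P4=7, P5=4, P6=3, P7=4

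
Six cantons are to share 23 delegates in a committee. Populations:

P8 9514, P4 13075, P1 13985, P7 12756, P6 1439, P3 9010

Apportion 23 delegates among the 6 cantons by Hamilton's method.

The standard divisor is 59779/23 ≈ 2599.087.
Standard quotas: P8 3.6605, P4 5.0306, P1 5.3807, P7 4.9079, P6 0.5537, P3 3.4666.
Lower quotas: P8 3, P4 5, P1 5, P7 4, P6 0, P3 3 (sum 20, leaving 3 seats).
Remainders in descending order: P7 0.9079, P8 0.6605, P6 0.5537, P3 0.4666, P1 0.3807, P4 0.0306.
The surplus seats go to P7, P8, P6.

P8=4; P4=5; P1=5; P7=5; P6=1; P3=3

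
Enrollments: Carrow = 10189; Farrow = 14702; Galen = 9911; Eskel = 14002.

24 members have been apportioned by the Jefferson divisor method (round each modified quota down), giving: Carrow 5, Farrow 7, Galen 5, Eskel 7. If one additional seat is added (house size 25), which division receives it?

Priority for the next seat is population ÷ (current seats + 1).
Priorities: Carrow 1698.167, Farrow 1837.750, Galen 1651.833, Eskel 1750.250.
Highest priority: Farrow.

Farrow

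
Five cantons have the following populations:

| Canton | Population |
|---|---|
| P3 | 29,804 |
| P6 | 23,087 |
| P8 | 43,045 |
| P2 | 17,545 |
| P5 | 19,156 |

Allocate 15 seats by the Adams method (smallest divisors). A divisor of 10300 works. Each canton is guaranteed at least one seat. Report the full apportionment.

P3: 3; P6: 3; P8: 5; P2: 2; P5: 2

With modified divisor 10300: modified quotas P3 2.894, P6 2.241, P8 4.179, P2 1.703, P5 1.860.
Rounding up: P3 3, P6 3, P8 5, P2 2, P5 2 (total 15).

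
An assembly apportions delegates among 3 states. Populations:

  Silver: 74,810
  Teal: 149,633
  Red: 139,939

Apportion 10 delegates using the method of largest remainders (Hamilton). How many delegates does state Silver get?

2

The standard divisor is 364382/10 ≈ 36438.2.
Standard quotas: Silver 2.0531, Teal 4.1065, Red 3.8404.
Lower quotas: Silver 2, Teal 4, Red 3 (sum 9, leaving 1 seat).
Remainders in descending order: Red 0.8404, Teal 0.1065, Silver 0.0531.
The surplus seat goes to Red.
Silver receives 2.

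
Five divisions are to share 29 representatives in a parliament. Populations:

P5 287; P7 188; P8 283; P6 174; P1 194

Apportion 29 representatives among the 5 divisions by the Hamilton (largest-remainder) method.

The standard divisor is 1126/29 ≈ 38.828.
Standard quotas: P5 7.392, P7 4.842, P8 7.289, P6 4.481, P1 4.996.
Lower quotas: P5 7, P7 4, P8 7, P6 4, P1 4 (sum 26, leaving 3 seats).
Remainders in descending order: P1 0.996, P7 0.842, P6 0.481, P5 0.392, P8 0.289.
Largest remainders: P1, P7, P6 receive the extra seats.

P5=7; P7=5; P8=7; P6=5; P1=5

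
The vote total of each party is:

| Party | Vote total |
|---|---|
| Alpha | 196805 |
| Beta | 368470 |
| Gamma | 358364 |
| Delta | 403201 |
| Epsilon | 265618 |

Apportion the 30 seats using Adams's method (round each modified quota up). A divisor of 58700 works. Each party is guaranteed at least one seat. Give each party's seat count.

Alpha: 4, Beta: 7, Gamma: 7, Delta: 7, Epsilon: 5

With modified divisor 58700: modified quotas Alpha 3.353, Beta 6.277, Gamma 6.105, Delta 6.869, Epsilon 4.525.
Rounding up: Alpha 4, Beta 7, Gamma 7, Delta 7, Epsilon 5 (total 30).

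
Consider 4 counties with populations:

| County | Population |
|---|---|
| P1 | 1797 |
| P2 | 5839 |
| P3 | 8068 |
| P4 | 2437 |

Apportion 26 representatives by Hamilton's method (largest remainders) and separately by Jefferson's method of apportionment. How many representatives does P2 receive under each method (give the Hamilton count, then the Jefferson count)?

Hamilton: P1 3, P2 8, P3 12, P4 3.
Jefferson: P1 2, P2 9, P3 12, P4 3.
P2 gets 8 under Hamilton and 9 under Jefferson.

8 and 9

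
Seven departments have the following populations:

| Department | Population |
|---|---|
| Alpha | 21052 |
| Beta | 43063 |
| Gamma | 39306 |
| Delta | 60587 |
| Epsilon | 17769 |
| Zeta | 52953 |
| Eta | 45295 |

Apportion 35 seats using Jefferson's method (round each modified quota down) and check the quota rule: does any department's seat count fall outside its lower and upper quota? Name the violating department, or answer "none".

Standard quotas: Alpha 2.631, Beta 5.382, Gamma 4.913, Delta 7.573, Epsilon 2.221, Zeta 6.619, Eta 5.661.
Jefferson allocation: Alpha 2, Beta 5, Gamma 5, Delta 8, Epsilon 2, Zeta 7, Eta 6.
Every allocation lies between the lower and upper quota.

none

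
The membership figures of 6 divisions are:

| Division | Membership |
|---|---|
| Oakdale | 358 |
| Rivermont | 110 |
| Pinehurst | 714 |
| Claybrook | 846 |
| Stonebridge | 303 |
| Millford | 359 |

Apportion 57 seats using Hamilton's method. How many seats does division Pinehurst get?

The standard divisor is 2690/57 ≈ 47.193.
Standard quotas: Oakdale 7.586, Rivermont 2.331, Pinehurst 15.129, Claybrook 17.926, Stonebridge 6.420, Millford 7.607.
Lower quotas: Oakdale 7, Rivermont 2, Pinehurst 15, Claybrook 17, Stonebridge 6, Millford 7 (sum 54, leaving 3 seats).
Remainders in descending order: Claybrook 0.926, Millford 0.607, Oakdale 0.586, Stonebridge 0.420, Rivermont 0.331, Pinehurst 0.129.
The surplus seats go to Claybrook, Millford, Oakdale.
Pinehurst receives 15.

15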